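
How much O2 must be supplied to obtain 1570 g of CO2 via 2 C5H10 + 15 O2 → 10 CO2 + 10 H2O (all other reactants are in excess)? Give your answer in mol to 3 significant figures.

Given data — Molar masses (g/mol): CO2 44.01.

53.5 mol

n(CO2) = 1570 / 44.01 = 35.67 mol
n(O2) = (15/10) × 35.67 = 53.51 mol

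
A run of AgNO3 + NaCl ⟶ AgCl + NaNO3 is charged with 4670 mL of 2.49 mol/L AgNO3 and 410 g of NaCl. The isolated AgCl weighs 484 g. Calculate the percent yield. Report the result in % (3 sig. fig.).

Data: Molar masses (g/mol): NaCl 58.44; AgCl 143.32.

48.1 %

n(AgNO3) = 2.49 × 4670/1000 = 11.63 mol
n(NaCl) = 410.0 / 58.44 = 7.016 mol
n/ν → AgNO3: 11.63, NaCl: 7.016; NaCl is limiting.
theoretical n(AgCl) = (1/1) × 7.016 = 7.016 mol → 1006 g
% yield = 484 / 1006 × 100 = 48.11 %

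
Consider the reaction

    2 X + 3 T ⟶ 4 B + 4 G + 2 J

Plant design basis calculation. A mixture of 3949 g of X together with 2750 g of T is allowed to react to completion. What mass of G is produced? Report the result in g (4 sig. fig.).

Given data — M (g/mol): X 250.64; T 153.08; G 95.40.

n(X) = 3949 / 250.64 = 15.76 mol
n(T) = 2750 / 153.08 = 17.96 mol
n/ν for X = 15.76/2 = 7.880
n/ν for T = 17.96/3 = 5.987
Smallest n/ν is T → limiting reagent.
n(G) = (4/3) × 17.96 = 23.95 mol
mass = 23.95 × 95.40 = 2285 g

2285 g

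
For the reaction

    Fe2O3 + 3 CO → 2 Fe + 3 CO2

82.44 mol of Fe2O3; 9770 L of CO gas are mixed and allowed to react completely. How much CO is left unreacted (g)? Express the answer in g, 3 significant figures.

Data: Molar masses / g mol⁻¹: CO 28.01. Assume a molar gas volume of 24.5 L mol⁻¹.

n(Fe2O3) = 82.44 mol
n(CO) = 9770 / 24.5 = 398.8 mol
n/ν for Fe2O3 = 82.44/1 = 82.44
n/ν for CO = 398.8/3 = 132.9
Smallest n/ν is Fe2O3 → limiting reagent.
CO consumed = (3/1) × 82.44 = 247.3 mol
CO remaining = 398.8 − 247.3 = 151.5 mol
mass = 151.5 × 28.01 = 4244 g

4240 g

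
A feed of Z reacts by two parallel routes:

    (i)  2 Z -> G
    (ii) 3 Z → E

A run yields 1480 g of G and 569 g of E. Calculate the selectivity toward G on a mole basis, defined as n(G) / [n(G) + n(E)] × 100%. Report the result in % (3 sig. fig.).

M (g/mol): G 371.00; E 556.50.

79.6 %

n(G) = 1480 / 371.00 = 3.989 mol
n(E) = 569 / 556.50 = 1.022 mol
selectivity = 3.989/(3.989+1.022) × 100 = 79.60 %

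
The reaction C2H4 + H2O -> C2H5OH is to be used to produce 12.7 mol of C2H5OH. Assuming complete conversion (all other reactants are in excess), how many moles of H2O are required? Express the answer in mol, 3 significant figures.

n(C2H5OH) = 12.70 mol
n(H2O) = (1/1) × 12.70 = 12.70 mol

12.7 mol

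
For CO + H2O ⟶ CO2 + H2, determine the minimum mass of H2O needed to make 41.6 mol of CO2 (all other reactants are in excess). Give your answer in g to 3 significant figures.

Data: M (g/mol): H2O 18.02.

750 g

n(CO2) = 41.60 mol
n(H2O) = (1/1) × 41.60 = 41.60 mol
mass = 41.60 × 18.02 = 749.6 g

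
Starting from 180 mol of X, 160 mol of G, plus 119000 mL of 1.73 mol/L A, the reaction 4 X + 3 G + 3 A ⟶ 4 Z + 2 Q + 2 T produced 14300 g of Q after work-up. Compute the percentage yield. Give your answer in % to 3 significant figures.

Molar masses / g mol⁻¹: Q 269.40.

59.0 %

n(X) = 180.0 mol
n(G) = 160.0 mol
n(A) = 1.73 × 119000/1000 = 205.9 mol
n/ν for X = 180.0/4 = 45.00
n/ν for G = 160.0/3 = 53.33
n/ν for A = 205.9/3 = 68.63
Smallest n/ν is X → limiting reagent.
theoretical n(Q) = (2/4) × 180.0 = 90.00 mol → 24250 g
% yield = 14300 / 24250 × 100 = 58.97 %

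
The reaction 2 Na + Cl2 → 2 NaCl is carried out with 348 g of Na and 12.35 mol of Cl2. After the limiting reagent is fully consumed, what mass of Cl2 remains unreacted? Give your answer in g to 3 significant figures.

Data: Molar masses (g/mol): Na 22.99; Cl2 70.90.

n(Na) = 348.0 / 22.99 = 15.14 mol
n(Cl2) = 12.35 mol
n/ν for Na = 15.14/2 = 7.570
n/ν for Cl2 = 12.35/1 = 12.35
Smallest n/ν is Na → limiting reagent.
Cl2 consumed = (1/2) × 15.14 = 7.570 mol
Cl2 remaining = 12.35 − 7.570 = 4.780 mol
mass = 4.780 × 70.90 = 338.9 g

339 g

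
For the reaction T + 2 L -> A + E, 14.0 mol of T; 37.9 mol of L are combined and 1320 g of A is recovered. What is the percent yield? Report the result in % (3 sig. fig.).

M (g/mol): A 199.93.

n(T) = 14.00 mol
n(L) = 37.90 mol
n/ν → T: 14.00, L: 18.95; T is limiting.
theoretical n(A) = (1/1) × 14.00 = 14.00 mol → 2799 g
% yield = 1320 / 2799 × 100 = 47.16 %

47.2 %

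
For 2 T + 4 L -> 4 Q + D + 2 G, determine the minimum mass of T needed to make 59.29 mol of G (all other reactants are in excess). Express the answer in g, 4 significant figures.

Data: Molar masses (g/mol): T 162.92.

9660 g

n(G) = 59.29 mol
n(T) = (2/2) × 59.29 = 59.29 mol
mass = 59.29 × 162.92 = 9660 g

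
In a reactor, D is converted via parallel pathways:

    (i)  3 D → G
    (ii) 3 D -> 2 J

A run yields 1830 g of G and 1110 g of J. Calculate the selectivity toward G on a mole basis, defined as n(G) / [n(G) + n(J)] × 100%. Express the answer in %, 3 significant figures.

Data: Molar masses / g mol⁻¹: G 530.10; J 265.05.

45.2 %

n(G) = 1830 / 530.10 = 3.452 mol
n(J) = 1110 / 265.05 = 4.188 mol
selectivity = 3.452/(3.452+4.188) × 100 = 45.18 %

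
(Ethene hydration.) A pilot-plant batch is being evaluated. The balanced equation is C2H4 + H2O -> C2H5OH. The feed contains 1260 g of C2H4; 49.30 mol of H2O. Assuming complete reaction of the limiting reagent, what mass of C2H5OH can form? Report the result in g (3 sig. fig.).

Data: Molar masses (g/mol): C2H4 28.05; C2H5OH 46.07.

2070 g

n(C2H4) = 1260 / 28.05 = 44.92 mol
n(H2O) = 49.30 mol
n/ν for C2H4 = 44.92/1 = 44.92
n/ν for H2O = 49.30/1 = 49.30
Smallest n/ν is C2H4 → limiting reagent.
n(C2H5OH) = (1/1) × 44.92 = 44.92 mol
mass = 44.92 × 46.07 = 2069 g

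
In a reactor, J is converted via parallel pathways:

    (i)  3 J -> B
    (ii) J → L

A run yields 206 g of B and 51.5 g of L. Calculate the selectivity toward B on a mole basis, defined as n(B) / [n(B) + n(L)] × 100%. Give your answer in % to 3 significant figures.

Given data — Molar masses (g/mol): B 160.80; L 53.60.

57.1 %

n(B) = 206 / 160.80 = 1.281 mol
n(L) = 51.5 / 53.60 = 0.9608 mol
selectivity = 1.281/(1.281+0.9608) × 100 = 57.14 %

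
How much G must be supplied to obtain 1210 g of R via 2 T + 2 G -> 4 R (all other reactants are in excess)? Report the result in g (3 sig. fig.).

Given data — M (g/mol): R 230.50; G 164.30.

n(R) = 1210 / 230.50 = 5.249 mol
n(G) = (2/4) × 5.249 = 2.625 mol
mass = 2.625 × 164.30 = 431.3 g

431 g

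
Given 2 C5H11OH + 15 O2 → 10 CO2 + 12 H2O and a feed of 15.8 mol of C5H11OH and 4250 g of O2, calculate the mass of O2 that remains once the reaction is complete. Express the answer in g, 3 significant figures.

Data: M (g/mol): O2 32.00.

n(C5H11OH) = 15.80 mol
n(O2) = 4250 / 32.00 = 132.8 mol
n/ν for C5H11OH = 15.80/2 = 7.900
n/ν for O2 = 132.8/15 = 8.853
Smallest n/ν is C5H11OH → limiting reagent.
O2 consumed = (15/2) × 15.80 = 118.5 mol
O2 remaining = 132.8 − 118.5 = 14.30 mol
mass = 14.30 × 32.00 = 457.6 g

458 g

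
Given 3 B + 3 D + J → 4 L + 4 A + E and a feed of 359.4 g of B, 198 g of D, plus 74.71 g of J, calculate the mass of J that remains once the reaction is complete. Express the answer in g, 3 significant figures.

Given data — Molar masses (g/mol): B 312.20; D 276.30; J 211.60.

n(B) = 359.4 / 312.20 = 1.151 mol
n(D) = 198.0 / 276.30 = 0.7166 mol
n(J) = 74.71 / 211.60 = 0.3531 mol
n/ν for B = 1.151/3 = 0.3837
n/ν for D = 0.7166/3 = 0.2389
n/ν for J = 0.3531/1 = 0.3531
Smallest n/ν is D → limiting reagent.
J consumed = (1/3) × 0.7166 = 0.2389 mol
J remaining = 0.3531 − 0.2389 = 0.1142 mol
mass = 0.1142 × 211.60 = 24.16 g

24.2 g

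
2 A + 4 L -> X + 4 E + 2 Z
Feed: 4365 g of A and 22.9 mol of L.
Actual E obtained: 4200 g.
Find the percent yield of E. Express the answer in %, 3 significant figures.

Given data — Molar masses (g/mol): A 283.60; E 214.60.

85.5 %

n(A) = 4365 / 283.60 = 15.39 mol
n(L) = 22.90 mol
n/ν for A = 15.39/2 = 7.695
n/ν for L = 22.90/4 = 5.725
Smallest n/ν is L → limiting reagent.
theoretical n(E) = (4/4) × 22.90 = 22.90 mol → 4914 g
% yield = 4200 / 4914 × 100 = 85.47 %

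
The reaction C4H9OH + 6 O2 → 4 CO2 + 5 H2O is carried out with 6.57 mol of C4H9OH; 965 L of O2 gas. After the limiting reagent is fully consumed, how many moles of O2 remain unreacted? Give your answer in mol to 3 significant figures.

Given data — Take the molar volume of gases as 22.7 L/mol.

n(C4H9OH) = 6.570 mol
n(O2) = 965.0 / 22.7 = 42.51 mol
n/ν for C4H9OH = 6.570/1 = 6.570
n/ν for O2 = 42.51/6 = 7.085
Smallest n/ν is C4H9OH → limiting reagent.
O2 consumed = (6/1) × 6.570 = 39.42 mol
O2 remaining = 42.51 − 39.42 = 3.090 mol

3.09 mol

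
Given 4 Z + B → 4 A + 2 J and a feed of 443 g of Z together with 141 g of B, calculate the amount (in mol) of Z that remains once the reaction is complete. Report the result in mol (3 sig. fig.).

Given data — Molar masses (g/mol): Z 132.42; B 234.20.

n(Z) = 443.0 / 132.42 = 3.345 mol
n(B) = 141.0 / 234.20 = 0.6020 mol
n/ν for Z = 3.345/4 = 0.8363
n/ν for B = 0.6020/1 = 0.6020
Smallest n/ν is B → limiting reagent.
Z consumed = (4/1) × 0.6020 = 2.408 mol
Z remaining = 3.345 − 2.408 = 0.9370 mol

0.937 mol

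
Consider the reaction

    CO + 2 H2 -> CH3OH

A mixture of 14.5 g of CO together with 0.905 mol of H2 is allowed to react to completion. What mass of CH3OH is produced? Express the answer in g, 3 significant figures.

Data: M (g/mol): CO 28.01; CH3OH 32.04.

14.5 g

n(CO) = 14.50 / 28.01 = 0.5177 mol
n(H2) = 0.9050 mol
n/ν → CO: 0.5177, H2: 0.4525; H2 is limiting.
n(CH3OH) = (1/2) × 0.9050 = 0.4525 mol
mass = 0.4525 × 32.04 = 14.50 g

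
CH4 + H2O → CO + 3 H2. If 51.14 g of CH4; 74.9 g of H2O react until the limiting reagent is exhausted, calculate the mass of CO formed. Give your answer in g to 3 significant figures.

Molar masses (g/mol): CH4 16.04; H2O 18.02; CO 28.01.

n(CH4) = 51.14 / 16.04 = 3.188 mol
n(H2O) = 74.90 / 18.02 = 4.156 mol
n/ν for CH4 = 3.188/1 = 3.188
n/ν for H2O = 4.156/1 = 4.156
Smallest n/ν is CH4 → limiting reagent.
n(CO) = (1/1) × 3.188 = 3.188 mol
mass = 3.188 × 28.01 = 89.30 g

89.3 g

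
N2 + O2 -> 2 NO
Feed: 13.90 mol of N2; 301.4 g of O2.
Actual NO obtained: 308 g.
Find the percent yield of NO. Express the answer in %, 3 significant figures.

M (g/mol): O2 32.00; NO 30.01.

54.5 %

n(N2) = 13.90 mol
n(O2) = 301.4 / 32.00 = 9.419 mol
n/ν → N2: 13.90, O2: 9.419; O2 is limiting.
theoretical n(NO) = (2/1) × 9.419 = 18.84 mol → 565.4 g
% yield = 308 / 565.4 × 100 = 54.47 %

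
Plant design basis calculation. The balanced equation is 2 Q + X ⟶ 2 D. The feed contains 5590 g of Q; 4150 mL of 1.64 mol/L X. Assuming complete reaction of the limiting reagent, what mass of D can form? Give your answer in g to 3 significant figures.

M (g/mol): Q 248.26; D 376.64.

5130 g

n(Q) = 5590 / 248.26 = 22.52 mol
n(X) = 1.64 × 4150/1000 = 6.806 mol
n/ν for Q = 22.52/2 = 11.26
n/ν for X = 6.806/1 = 6.806
Smallest n/ν is X → limiting reagent.
n(D) = (2/1) × 6.806 = 13.61 mol
mass = 13.61 × 376.64 = 5126 g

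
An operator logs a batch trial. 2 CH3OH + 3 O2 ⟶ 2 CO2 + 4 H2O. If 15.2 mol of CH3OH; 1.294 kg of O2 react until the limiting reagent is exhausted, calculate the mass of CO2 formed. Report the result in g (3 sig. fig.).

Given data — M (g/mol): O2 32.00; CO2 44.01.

n(CH3OH) = 15.20 mol
n(O2) = 1.294×1000 / 32.00 = 40.44 mol
n/ν → CH3OH: 7.600, O2: 13.48; CH3OH is limiting.
n(CO2) = (2/2) × 15.20 = 15.20 mol
mass = 15.20 × 44.01 = 669.0 g

669 g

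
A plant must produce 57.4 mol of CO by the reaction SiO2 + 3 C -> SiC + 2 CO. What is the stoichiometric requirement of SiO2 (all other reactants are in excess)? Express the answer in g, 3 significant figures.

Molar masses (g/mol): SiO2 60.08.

n(CO) = 57.40 mol
n(SiO2) = (1/2) × 57.40 = 28.70 mol
mass = 28.70 × 60.08 = 1724 g

1720 g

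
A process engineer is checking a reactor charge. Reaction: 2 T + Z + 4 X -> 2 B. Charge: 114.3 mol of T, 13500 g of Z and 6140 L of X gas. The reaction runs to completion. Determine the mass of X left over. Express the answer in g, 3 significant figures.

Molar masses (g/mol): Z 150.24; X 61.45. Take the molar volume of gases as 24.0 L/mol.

1670 g

n(T) = 114.3 mol
n(Z) = 13500 / 150.24 = 89.86 mol
n(X) = 6140 / 24.0 = 255.8 mol
n/ν for T = 114.3/2 = 57.15
n/ν for Z = 89.86/1 = 89.86
n/ν for X = 255.8/4 = 63.95
Smallest n/ν is T → limiting reagent.
X consumed = (4/2) × 114.3 = 228.6 mol
X remaining = 255.8 − 228.6 = 27.20 mol
mass = 27.20 × 61.45 = 1671 g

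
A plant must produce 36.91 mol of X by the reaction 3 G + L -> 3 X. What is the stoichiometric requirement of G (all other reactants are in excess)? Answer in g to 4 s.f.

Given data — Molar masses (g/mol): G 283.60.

n(X) = 36.91 mol
n(G) = (3/3) × 36.91 = 36.91 mol
mass = 36.91 × 283.60 = 10470 g

10470 g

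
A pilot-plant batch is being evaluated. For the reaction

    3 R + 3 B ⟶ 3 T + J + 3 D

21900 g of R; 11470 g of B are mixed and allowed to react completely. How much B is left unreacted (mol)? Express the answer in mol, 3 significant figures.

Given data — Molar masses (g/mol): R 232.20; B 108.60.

11.3 mol

n(R) = 21900 / 232.20 = 94.32 mol
n(B) = 11470 / 108.60 = 105.6 mol
n/ν for R = 94.32/3 = 31.44
n/ν for B = 105.6/3 = 35.20
Smallest n/ν is R → limiting reagent.
B consumed = (3/3) × 94.32 = 94.32 mol
B remaining = 105.6 − 94.32 = 11.28 mol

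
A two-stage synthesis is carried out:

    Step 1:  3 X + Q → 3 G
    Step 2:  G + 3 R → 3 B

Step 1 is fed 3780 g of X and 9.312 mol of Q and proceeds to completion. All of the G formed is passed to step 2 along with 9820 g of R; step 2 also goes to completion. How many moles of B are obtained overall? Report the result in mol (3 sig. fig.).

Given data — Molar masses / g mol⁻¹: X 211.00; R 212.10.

Step 1:
n(X) = 3780 / 211.00 = 17.91 mol
n(Q) = 9.312 mol
n/ν → X: 5.970, Q: 9.312; X is limiting.
n(G) produced = (3/3) × 17.91 = 17.91 mol
Step 2:
n(G) available = 17.91 mol
n(R) = 9820 / 212.10 = 46.30 mol
n/ν → G: 17.91, R: 15.43; R is limiting.
n(B) = (3/3) × 46.30 = 46.30 mol

46.3 mol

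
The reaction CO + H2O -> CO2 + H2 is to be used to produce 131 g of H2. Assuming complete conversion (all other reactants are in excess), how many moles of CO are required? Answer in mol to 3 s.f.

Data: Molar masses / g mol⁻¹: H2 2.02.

64.9 mol

n(H2) = 131 / 2.02 = 64.85 mol
n(CO) = (1/1) × 64.85 = 64.85 mol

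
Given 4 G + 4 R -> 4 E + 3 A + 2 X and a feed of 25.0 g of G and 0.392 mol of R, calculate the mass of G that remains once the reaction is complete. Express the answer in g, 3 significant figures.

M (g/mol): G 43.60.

n(G) = 25.00 / 43.60 = 0.5734 mol
n(R) = 0.3920 mol
n/ν → G: 0.1434, R: 0.09800; R is limiting.
G consumed = (4/4) × 0.3920 = 0.3920 mol
G remaining = 0.5734 − 0.3920 = 0.1814 mol
mass = 0.1814 × 43.60 = 7.909 g

7.91 g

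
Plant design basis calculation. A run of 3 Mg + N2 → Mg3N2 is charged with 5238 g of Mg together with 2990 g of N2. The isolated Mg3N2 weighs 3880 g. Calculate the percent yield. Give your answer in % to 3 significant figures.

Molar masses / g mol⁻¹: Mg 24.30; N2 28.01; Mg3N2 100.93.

n(Mg) = 5238 / 24.30 = 215.6 mol
n(N2) = 2990 / 28.01 = 106.7 mol
n/ν → Mg: 71.87, N2: 106.7; Mg is limiting.
theoretical n(Mg3N2) = (1/3) × 215.6 = 71.87 mol → 7254 g
% yield = 3880 / 7254 × 100 = 53.49 %

53.5 %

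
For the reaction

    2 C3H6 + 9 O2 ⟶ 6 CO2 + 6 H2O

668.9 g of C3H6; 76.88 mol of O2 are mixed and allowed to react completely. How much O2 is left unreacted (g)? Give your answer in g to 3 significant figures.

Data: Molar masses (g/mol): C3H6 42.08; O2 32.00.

171 g

n(C3H6) = 668.9 / 42.08 = 15.90 mol
n(O2) = 76.88 mol
n/ν for C3H6 = 15.90/2 = 7.950
n/ν for O2 = 76.88/9 = 8.542
Smallest n/ν is C3H6 → limiting reagent.
O2 consumed = (9/2) × 15.90 = 71.55 mol
O2 remaining = 76.88 − 71.55 = 5.330 mol
mass = 5.330 × 32.00 = 170.6 g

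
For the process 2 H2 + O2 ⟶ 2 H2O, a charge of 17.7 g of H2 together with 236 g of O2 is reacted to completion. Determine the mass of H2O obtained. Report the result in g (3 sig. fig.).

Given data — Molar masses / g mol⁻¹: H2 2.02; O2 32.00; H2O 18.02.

n(H2) = 17.70 / 2.02 = 8.762 mol
n(O2) = 236.0 / 32.00 = 7.375 mol
n/ν → H2: 4.381, O2: 7.375; H2 is limiting.
n(H2O) = (2/2) × 8.762 = 8.762 mol
mass = 8.762 × 18.02 = 157.9 g

158 g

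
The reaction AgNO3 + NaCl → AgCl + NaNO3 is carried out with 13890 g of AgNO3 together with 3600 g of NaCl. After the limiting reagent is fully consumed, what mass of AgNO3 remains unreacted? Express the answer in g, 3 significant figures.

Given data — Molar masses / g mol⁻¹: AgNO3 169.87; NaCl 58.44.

3430 g

n(AgNO3) = 13890 / 169.87 = 81.77 mol
n(NaCl) = 3600 / 58.44 = 61.60 mol
n/ν → AgNO3: 81.77, NaCl: 61.60; NaCl is limiting.
AgNO3 consumed = (1/1) × 61.60 = 61.60 mol
AgNO3 remaining = 81.77 − 61.60 = 20.17 mol
mass = 20.17 × 169.87 = 3426 g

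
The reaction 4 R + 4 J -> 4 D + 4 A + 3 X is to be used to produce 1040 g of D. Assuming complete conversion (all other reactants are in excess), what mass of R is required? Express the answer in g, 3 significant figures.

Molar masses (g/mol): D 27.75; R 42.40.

n(D) = 1040 / 27.75 = 37.48 mol
n(R) = (4/4) × 37.48 = 37.48 mol
mass = 37.48 × 42.40 = 1589 g

1590 g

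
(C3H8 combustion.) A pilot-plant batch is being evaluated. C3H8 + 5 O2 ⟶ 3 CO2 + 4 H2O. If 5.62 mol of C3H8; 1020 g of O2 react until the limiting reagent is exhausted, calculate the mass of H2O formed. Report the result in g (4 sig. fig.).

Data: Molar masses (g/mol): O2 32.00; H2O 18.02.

n(C3H8) = 5.620 mol
n(O2) = 1020 / 32.00 = 31.88 mol
n/ν for C3H8 = 5.620/1 = 5.620
n/ν for O2 = 31.88/5 = 6.376
Smallest n/ν is C3H8 → limiting reagent.
n(H2O) = (4/1) × 5.620 = 22.48 mol
mass = 22.48 × 18.02 = 405.1 g

405.1 g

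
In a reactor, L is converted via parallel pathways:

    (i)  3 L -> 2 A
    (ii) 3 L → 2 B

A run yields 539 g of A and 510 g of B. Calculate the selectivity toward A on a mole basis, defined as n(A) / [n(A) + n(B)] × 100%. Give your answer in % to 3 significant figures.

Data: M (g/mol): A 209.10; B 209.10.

n(A) = 539 / 209.10 = 2.578 mol
n(B) = 510 / 209.10 = 2.439 mol
selectivity = 2.578/(2.578+2.439) × 100 = 51.39 %

51.4 %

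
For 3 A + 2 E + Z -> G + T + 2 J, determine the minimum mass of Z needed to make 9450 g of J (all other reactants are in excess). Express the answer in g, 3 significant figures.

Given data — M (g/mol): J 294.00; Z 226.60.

3640 g

n(J) = 9450 / 294.00 = 32.14 mol
n(Z) = (1/2) × 32.14 = 16.07 mol
mass = 16.07 × 226.60 = 3641 g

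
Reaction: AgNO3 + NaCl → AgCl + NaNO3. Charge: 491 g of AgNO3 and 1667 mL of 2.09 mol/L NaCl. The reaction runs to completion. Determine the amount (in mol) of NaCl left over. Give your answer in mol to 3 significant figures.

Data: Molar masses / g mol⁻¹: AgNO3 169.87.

0.594 mol

n(AgNO3) = 491.0 / 169.87 = 2.890 mol
n(NaCl) = 2.09 × 1667/1000 = 3.484 mol
n/ν for AgNO3 = 2.890/1 = 2.890
n/ν for NaCl = 3.484/1 = 3.484
Smallest n/ν is AgNO3 → limiting reagent.
NaCl consumed = (1/1) × 2.890 = 2.890 mol
NaCl remaining = 3.484 − 2.890 = 0.5940 mol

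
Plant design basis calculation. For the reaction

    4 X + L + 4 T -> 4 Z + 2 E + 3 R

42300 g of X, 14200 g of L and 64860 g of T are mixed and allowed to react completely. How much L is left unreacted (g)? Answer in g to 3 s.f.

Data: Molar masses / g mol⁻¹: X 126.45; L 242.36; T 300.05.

n(X) = 42300 / 126.45 = 334.5 mol
n(L) = 14200 / 242.36 = 58.59 mol
n(T) = 64860 / 300.05 = 216.2 mol
n/ν for X = 334.5/4 = 83.63
n/ν for L = 58.59/1 = 58.59
n/ν for T = 216.2/4 = 54.05
Smallest n/ν is T → limiting reagent.
L consumed = (1/4) × 216.2 = 54.05 mol
L remaining = 58.59 − 54.05 = 4.540 mol
mass = 4.540 × 242.36 = 1100 g

1100 g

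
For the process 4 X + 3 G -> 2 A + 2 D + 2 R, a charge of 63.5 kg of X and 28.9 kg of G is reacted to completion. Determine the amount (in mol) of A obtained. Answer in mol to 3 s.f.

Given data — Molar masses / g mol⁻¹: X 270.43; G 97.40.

117 mol

n(X) = 63.50×1000 / 270.43 = 234.8 mol
n(G) = 28.90×1000 / 97.40 = 296.7 mol
n/ν for X = 234.8/4 = 58.70
n/ν for G = 296.7/3 = 98.90
Smallest n/ν is X → limiting reagent.
n(A) = (2/4) × 234.8 = 117.4 mol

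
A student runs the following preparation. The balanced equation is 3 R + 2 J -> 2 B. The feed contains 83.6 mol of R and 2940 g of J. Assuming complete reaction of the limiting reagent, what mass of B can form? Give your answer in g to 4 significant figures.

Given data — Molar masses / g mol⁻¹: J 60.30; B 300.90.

n(R) = 83.60 mol
n(J) = 2940 / 60.30 = 48.76 mol
n/ν → R: 27.87, J: 24.38; J is limiting.
n(B) = (2/2) × 48.76 = 48.76 mol
mass = 48.76 × 300.90 = 14670 g

14670 g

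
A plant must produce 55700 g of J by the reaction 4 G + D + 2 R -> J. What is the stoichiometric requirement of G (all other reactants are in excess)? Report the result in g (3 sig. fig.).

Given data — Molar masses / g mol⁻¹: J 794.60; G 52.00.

14600 g

n(J) = 55700 / 794.60 = 70.10 mol
n(G) = (4/1) × 70.10 = 280.4 mol
mass = 280.4 × 52.00 = 14580 g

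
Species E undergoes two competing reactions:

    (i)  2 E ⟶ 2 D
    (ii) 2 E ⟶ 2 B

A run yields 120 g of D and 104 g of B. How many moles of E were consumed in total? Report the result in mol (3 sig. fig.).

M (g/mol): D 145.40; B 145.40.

1.54 mol

n(D) = 120 / 145.40 = 0.8253 mol
n(B) = 104 / 145.40 = 0.7153 mol
n(E) via (i) = (2/2)×0.8253 = 0.8253 mol
n(E) via (ii) = (2/2)×0.7153 = 0.7153 mol
total n(E) = 0.8253 + 0.7153 = 1.541 mol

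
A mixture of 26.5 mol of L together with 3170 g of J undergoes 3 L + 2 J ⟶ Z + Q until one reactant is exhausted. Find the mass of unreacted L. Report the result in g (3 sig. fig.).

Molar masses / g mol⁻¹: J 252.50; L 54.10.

415 g

n(L) = 26.50 mol
n(J) = 3170 / 252.50 = 12.55 mol
n/ν for L = 26.50/3 = 8.833
n/ν for J = 12.55/2 = 6.275
Smallest n/ν is J → limiting reagent.
L consumed = (3/2) × 12.55 = 18.83 mol
L remaining = 26.50 − 18.83 = 7.670 mol
mass = 7.670 × 54.10 = 414.9 g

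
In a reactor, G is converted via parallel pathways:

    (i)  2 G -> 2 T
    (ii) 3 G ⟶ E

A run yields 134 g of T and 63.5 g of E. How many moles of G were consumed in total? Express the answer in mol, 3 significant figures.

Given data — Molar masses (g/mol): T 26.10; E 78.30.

7.57 mol

n(T) = 134 / 26.10 = 5.134 mol
n(E) = 63.5 / 78.30 = 0.8110 mol
n(G) via (i) = (2/2)×5.134 = 5.134 mol
n(G) via (ii) = (3/1)×0.8110 = 2.433 mol
total n(G) = 5.134 + 2.433 = 7.567 mol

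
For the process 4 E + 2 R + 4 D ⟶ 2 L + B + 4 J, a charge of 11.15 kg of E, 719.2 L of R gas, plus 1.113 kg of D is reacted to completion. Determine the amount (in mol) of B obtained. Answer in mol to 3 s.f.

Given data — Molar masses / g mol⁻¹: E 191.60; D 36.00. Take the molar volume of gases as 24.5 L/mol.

n(E) = 11.15×1000 / 191.60 = 58.19 mol
n(R) = 719.2 / 24.5 = 29.36 mol
n(D) = 1.113×1000 / 36.00 = 30.92 mol
n/ν for E = 58.19/4 = 14.55
n/ν for R = 29.36/2 = 14.68
n/ν for D = 30.92/4 = 7.730
Smallest n/ν is D → limiting reagent.
n(B) = (1/4) × 30.92 = 7.730 mol

7.73 mol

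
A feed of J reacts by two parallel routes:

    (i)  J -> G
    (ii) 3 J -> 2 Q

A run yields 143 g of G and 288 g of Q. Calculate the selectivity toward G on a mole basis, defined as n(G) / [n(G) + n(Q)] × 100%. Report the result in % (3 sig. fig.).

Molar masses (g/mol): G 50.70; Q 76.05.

42.7 %

n(G) = 143 / 50.70 = 2.821 mol
n(Q) = 288 / 76.05 = 3.787 mol
selectivity = 2.821/(2.821+3.787) × 100 = 42.69 %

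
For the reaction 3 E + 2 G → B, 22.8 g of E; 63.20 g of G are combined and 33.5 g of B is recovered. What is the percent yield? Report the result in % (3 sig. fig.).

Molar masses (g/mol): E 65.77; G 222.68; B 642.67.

45.1 %

n(E) = 22.80 / 65.77 = 0.3467 mol
n(G) = 63.20 / 222.68 = 0.2838 mol
n/ν → E: 0.1156, G: 0.1419; E is limiting.
theoretical n(B) = (1/3) × 0.3467 = 0.1156 mol → 74.29 g
% yield = 33.5 / 74.29 × 100 = 45.09 %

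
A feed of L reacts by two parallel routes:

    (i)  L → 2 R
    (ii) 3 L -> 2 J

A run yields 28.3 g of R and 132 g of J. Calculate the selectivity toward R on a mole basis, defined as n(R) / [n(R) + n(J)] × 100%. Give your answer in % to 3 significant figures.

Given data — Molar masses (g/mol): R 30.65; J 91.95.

39.1 %

n(R) = 28.3 / 30.65 = 0.9233 mol
n(J) = 132 / 91.95 = 1.436 mol
selectivity = 0.9233/(0.9233+1.436) × 100 = 39.13 %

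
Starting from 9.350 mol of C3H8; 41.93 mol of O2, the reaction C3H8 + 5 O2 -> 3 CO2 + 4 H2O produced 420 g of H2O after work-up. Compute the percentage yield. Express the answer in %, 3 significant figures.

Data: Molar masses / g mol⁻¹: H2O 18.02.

69.5 %

n(C3H8) = 9.350 mol
n(O2) = 41.93 mol
n/ν → C3H8: 9.350, O2: 8.386; O2 is limiting.
theoretical n(H2O) = (4/5) × 41.93 = 33.54 mol → 604.4 g
% yield = 420 / 604.4 × 100 = 69.49 %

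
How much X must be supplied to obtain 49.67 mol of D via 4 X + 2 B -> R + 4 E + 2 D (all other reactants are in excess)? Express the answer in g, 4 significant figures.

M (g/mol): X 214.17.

21280 g

n(D) = 49.67 mol
n(X) = (4/2) × 49.67 = 99.34 mol
mass = 99.34 × 214.17 = 21280 g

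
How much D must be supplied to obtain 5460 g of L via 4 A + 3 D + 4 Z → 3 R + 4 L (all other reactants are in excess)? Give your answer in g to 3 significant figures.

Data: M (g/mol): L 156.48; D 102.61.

2690 g

n(L) = 5460 / 156.48 = 34.89 mol
n(D) = (3/4) × 34.89 = 26.17 mol
mass = 26.17 × 102.61 = 2685 g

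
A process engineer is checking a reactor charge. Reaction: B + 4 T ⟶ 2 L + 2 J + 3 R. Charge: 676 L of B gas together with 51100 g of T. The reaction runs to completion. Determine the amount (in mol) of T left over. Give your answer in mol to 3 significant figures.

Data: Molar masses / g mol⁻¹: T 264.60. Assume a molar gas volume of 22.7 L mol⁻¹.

74.0 mol

n(B) = 676.0 / 22.7 = 29.78 mol
n(T) = 51100 / 264.60 = 193.1 mol
n/ν → B: 29.78, T: 48.28; B is limiting.
T consumed = (4/1) × 29.78 = 119.1 mol
T remaining = 193.1 − 119.1 = 74.00 mol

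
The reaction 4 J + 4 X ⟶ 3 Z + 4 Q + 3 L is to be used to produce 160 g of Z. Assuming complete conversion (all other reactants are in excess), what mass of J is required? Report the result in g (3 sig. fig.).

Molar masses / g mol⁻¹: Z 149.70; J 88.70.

n(Z) = 160 / 149.70 = 1.069 mol
n(J) = (4/3) × 1.069 = 1.425 mol
mass = 1.425 × 88.70 = 126.4 g

126 g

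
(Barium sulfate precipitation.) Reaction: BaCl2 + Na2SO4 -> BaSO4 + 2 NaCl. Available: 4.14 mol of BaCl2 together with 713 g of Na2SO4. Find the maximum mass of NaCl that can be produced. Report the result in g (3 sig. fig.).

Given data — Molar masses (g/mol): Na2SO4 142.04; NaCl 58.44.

484 g

n(BaCl2) = 4.140 mol
n(Na2SO4) = 713.0 / 142.04 = 5.020 mol
n/ν for BaCl2 = 4.140/1 = 4.140
n/ν for Na2SO4 = 5.020/1 = 5.020
Smallest n/ν is BaCl2 → limiting reagent.
n(NaCl) = (2/1) × 4.140 = 8.280 mol
mass = 8.280 × 58.44 = 483.9 g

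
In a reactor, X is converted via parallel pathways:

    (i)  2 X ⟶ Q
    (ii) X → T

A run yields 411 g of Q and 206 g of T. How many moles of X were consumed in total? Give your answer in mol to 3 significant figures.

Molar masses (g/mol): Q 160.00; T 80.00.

7.71 mol

n(Q) = 411 / 160.00 = 2.569 mol
n(T) = 206 / 80.00 = 2.575 mol
n(X) via (i) = (2/1)×2.569 = 5.138 mol
n(X) via (ii) = (1/1)×2.575 = 2.575 mol
total n(X) = 5.138 + 2.575 = 7.713 mol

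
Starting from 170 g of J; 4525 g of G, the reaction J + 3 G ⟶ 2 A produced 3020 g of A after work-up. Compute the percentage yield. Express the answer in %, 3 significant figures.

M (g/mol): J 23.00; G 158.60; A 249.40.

n(J) = 170.0 / 23.00 = 7.391 mol
n(G) = 4525 / 158.60 = 28.53 mol
n/ν for J = 7.391/1 = 7.391
n/ν for G = 28.53/3 = 9.510
Smallest n/ν is J → limiting reagent.
theoretical n(A) = (2/1) × 7.391 = 14.78 mol → 3686 g
% yield = 3020 / 3686 × 100 = 81.93 %

81.9 %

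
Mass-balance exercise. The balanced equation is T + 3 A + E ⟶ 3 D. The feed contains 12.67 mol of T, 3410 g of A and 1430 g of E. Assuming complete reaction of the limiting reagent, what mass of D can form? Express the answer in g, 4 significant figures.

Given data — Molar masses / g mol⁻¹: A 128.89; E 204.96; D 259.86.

n(T) = 12.67 mol
n(A) = 3410 / 128.89 = 26.46 mol
n(E) = 1430 / 204.96 = 6.977 mol
n/ν → T: 12.67, A: 8.820, E: 6.977; E is limiting.
n(D) = (3/1) × 6.977 = 20.93 mol
mass = 20.93 × 259.86 = 5439 g

5439 g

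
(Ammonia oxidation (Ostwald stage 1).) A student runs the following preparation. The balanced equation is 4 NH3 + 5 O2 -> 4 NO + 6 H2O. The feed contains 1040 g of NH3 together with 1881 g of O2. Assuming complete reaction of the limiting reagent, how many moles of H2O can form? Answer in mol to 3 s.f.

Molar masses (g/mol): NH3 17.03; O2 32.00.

70.5 mol

n(NH3) = 1040 / 17.03 = 61.07 mol
n(O2) = 1881 / 32.00 = 58.78 mol
n/ν for NH3 = 61.07/4 = 15.27
n/ν for O2 = 58.78/5 = 11.76
Smallest n/ν is O2 → limiting reagent.
n(H2O) = (6/5) × 58.78 = 70.54 mol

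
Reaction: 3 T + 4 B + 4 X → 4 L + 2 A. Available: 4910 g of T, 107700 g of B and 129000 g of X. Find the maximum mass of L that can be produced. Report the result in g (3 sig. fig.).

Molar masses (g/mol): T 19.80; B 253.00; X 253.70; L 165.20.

n(T) = 4910 / 19.80 = 248.0 mol
n(B) = 107700 / 253.00 = 425.7 mol
n(X) = 129000 / 253.70 = 508.5 mol
n/ν → T: 82.67, B: 106.4, X: 127.1; T is limiting.
n(L) = (4/3) × 248.0 = 330.7 mol
mass = 330.7 × 165.20 = 54630 g

54600 g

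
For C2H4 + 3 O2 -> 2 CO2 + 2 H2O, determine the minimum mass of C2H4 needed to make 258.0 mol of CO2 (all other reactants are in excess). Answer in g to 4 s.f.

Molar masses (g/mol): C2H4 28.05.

3618 g

n(CO2) = 258.0 mol
n(C2H4) = (1/2) × 258.0 = 129.0 mol
mass = 129.0 × 28.05 = 3618 g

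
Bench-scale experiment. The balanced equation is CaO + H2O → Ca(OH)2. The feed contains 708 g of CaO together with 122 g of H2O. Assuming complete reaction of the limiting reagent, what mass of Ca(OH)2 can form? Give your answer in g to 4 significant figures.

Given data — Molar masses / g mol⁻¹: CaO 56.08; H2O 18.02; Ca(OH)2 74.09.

501.6 g

n(CaO) = 708.0 / 56.08 = 12.62 mol
n(H2O) = 122.0 / 18.02 = 6.770 mol
n/ν for CaO = 12.62/1 = 12.62
n/ν for H2O = 6.770/1 = 6.770
Smallest n/ν is H2O → limiting reagent.
n(Ca(OH)2) = (1/1) × 6.770 = 6.770 mol
mass = 6.770 × 74.09 = 501.6 g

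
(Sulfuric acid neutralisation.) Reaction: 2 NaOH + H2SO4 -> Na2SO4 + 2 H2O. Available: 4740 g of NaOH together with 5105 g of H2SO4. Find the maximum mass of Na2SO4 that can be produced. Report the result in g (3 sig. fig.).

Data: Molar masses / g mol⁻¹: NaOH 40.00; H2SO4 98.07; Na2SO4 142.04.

n(NaOH) = 4740 / 40.00 = 118.5 mol
n(H2SO4) = 5105 / 98.07 = 52.05 mol
n/ν for NaOH = 118.5/2 = 59.25
n/ν for H2SO4 = 52.05/1 = 52.05
Smallest n/ν is H2SO4 → limiting reagent.
n(Na2SO4) = (1/1) × 52.05 = 52.05 mol
mass = 52.05 × 142.04 = 7393 g

7390 g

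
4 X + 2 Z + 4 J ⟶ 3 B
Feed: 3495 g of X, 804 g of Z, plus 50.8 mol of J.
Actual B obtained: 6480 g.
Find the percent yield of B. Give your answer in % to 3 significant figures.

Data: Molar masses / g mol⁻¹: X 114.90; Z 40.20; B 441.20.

64.4 %

n(X) = 3495 / 114.90 = 30.42 mol
n(Z) = 804.0 / 40.20 = 20.00 mol
n(J) = 50.80 mol
n/ν for X = 30.42/4 = 7.605
n/ν for Z = 20.00/2 = 10.00
n/ν for J = 50.80/4 = 12.70
Smallest n/ν is X → limiting reagent.
theoretical n(B) = (3/4) × 30.42 = 22.82 mol → 10070 g
% yield = 6480 / 10070 × 100 = 64.35 %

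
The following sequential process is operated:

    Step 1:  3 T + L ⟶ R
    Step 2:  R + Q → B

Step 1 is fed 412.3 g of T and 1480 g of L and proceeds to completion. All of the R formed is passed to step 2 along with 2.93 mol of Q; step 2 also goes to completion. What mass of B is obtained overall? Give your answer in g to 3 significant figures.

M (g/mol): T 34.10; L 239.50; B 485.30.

Step 1:
n(T) = 412.3 / 34.10 = 12.09 mol
n(L) = 1480 / 239.50 = 6.180 mol
n/ν for T = 12.09/3 = 4.030
n/ν for L = 6.180/1 = 6.180
Smallest n/ν is T → limiting reagent.
n(R) produced = (1/3) × 12.09 = 4.030 mol
Step 2:
n(R) available = 4.030 mol
n(Q) = 2.930 mol
n/ν for R = 4.030/1 = 4.030
n/ν for Q = 2.930/1 = 2.930
Smallest n/ν is Q → limiting reagent.
n(B) = (1/1) × 2.930 = 2.930 mol
mass = 2.930 × 485.30 = 1422 g

1420 g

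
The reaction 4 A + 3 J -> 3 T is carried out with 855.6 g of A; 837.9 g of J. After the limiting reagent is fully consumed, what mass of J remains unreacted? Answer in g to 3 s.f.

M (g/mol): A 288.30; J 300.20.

n(A) = 855.6 / 288.30 = 2.968 mol
n(J) = 837.9 / 300.20 = 2.791 mol
n/ν for A = 2.968/4 = 0.7420
n/ν for J = 2.791/3 = 0.9303
Smallest n/ν is A → limiting reagent.
J consumed = (3/4) × 2.968 = 2.226 mol
J remaining = 2.791 − 2.226 = 0.5650 mol
mass = 0.5650 × 300.20 = 169.6 g

170 g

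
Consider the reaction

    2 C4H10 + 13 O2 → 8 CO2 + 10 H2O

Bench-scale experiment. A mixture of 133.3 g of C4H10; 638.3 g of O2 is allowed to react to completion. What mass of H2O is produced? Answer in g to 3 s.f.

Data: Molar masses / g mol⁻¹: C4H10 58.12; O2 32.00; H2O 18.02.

207 g

n(C4H10) = 133.3 / 58.12 = 2.294 mol
n(O2) = 638.3 / 32.00 = 19.95 mol
n/ν for C4H10 = 2.294/2 = 1.147
n/ν for O2 = 19.95/13 = 1.535
Smallest n/ν is C4H10 → limiting reagent.
n(H2O) = (10/2) × 2.294 = 11.47 mol
mass = 11.47 × 18.02 = 206.7 g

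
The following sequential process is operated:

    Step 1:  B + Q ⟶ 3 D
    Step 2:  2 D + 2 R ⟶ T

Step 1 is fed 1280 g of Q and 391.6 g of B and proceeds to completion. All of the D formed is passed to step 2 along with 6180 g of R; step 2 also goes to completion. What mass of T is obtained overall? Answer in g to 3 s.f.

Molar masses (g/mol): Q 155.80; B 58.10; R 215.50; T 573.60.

5800 g

Step 1:
n(Q) = 1280 / 155.80 = 8.216 mol
n(B) = 391.6 / 58.10 = 6.740 mol
n/ν for Q = 8.216/1 = 8.216
n/ν for B = 6.740/1 = 6.740
Smallest n/ν is B → limiting reagent.
n(D) produced = (3/1) × 6.740 = 20.22 mol
Step 2:
n(D) available = 20.22 mol
n(R) = 6180 / 215.50 = 28.68 mol
n/ν for D = 20.22/2 = 10.11
n/ν for R = 28.68/2 = 14.34
Smallest n/ν is D → limiting reagent.
n(T) = (1/2) × 20.22 = 10.11 mol
mass = 10.11 × 573.60 = 5799 g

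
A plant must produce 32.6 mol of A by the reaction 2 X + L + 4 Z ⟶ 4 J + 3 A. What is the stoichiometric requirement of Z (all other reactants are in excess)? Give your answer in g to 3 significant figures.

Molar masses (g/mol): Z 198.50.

8630 g

n(A) = 32.60 mol
n(Z) = (4/3) × 32.60 = 43.47 mol
mass = 43.47 × 198.50 = 8629 g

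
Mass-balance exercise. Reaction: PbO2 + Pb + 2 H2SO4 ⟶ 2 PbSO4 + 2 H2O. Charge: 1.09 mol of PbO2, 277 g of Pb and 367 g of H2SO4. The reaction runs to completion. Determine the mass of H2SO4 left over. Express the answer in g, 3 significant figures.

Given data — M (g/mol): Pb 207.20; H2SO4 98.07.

n(PbO2) = 1.090 mol
n(Pb) = 277.0 / 207.20 = 1.337 mol
n(H2SO4) = 367.0 / 98.07 = 3.742 mol
n/ν for PbO2 = 1.090/1 = 1.090
n/ν for Pb = 1.337/1 = 1.337
n/ν for H2SO4 = 3.742/2 = 1.871
Smallest n/ν is PbO2 → limiting reagent.
H2SO4 consumed = (2/1) × 1.090 = 2.180 mol
H2SO4 remaining = 3.742 − 2.180 = 1.562 mol
mass = 1.562 × 98.07 = 153.2 g

153 g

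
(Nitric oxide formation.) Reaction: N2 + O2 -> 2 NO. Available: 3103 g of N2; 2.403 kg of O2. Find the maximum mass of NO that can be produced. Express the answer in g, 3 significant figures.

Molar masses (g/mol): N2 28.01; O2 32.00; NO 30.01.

4510 g

n(N2) = 3103 / 28.01 = 110.8 mol
n(O2) = 2.403×1000 / 32.00 = 75.09 mol
n/ν for N2 = 110.8/1 = 110.8
n/ν for O2 = 75.09/1 = 75.09
Smallest n/ν is O2 → limiting reagent.
n(NO) = (2/1) × 75.09 = 150.2 mol
mass = 150.2 × 30.01 = 4508 g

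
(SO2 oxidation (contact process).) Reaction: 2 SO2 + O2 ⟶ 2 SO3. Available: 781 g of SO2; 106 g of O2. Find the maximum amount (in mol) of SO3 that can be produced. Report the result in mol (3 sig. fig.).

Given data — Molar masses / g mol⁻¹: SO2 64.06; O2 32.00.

n(SO2) = 781.0 / 64.06 = 12.19 mol
n(O2) = 106.0 / 32.00 = 3.313 mol
n/ν for SO2 = 12.19/2 = 6.095
n/ν for O2 = 3.313/1 = 3.313
Smallest n/ν is O2 → limiting reagent.
n(SO3) = (2/1) × 3.313 = 6.626 mol

6.63 mol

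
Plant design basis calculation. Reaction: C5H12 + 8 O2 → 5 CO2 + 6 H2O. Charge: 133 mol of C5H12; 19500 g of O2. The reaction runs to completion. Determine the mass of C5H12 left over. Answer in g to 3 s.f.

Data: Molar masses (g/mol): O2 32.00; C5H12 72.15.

4100 g

n(C5H12) = 133.0 mol
n(O2) = 19500 / 32.00 = 609.4 mol
n/ν → C5H12: 133.0, O2: 76.18; O2 is limiting.
C5H12 consumed = (1/8) × 609.4 = 76.18 mol
C5H12 remaining = 133.0 − 76.18 = 56.82 mol
mass = 56.82 × 72.15 = 4100 g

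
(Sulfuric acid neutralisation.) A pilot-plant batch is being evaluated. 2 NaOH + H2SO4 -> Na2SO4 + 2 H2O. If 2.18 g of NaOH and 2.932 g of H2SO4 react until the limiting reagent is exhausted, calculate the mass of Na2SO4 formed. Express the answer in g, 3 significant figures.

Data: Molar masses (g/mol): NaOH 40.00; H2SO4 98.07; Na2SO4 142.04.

3.87 g

n(NaOH) = 2.180 / 40.00 = 0.05450 mol
n(H2SO4) = 2.932 / 98.07 = 0.02990 mol
n/ν for NaOH = 0.05450/2 = 0.02725
n/ν for H2SO4 = 0.02990/1 = 0.02990
Smallest n/ν is NaOH → limiting reagent.
n(Na2SO4) = (1/2) × 0.05450 = 0.02725 mol
mass = 0.02725 × 142.04 = 3.871 g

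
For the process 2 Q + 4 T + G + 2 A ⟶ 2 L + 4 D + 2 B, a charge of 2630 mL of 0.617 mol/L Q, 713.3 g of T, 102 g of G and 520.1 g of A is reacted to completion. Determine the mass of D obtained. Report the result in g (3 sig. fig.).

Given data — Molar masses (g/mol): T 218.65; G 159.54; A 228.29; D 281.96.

721 g

n(Q) = 0.617 × 2630/1000 = 1.623 mol
n(T) = 713.3 / 218.65 = 3.262 mol
n(G) = 102.0 / 159.54 = 0.6393 mol
n(A) = 520.1 / 228.29 = 2.278 mol
n/ν for Q = 1.623/2 = 0.8115
n/ν for T = 3.262/4 = 0.8155
n/ν for G = 0.6393/1 = 0.6393
n/ν for A = 2.278/2 = 1.139
Smallest n/ν is G → limiting reagent.
n(D) = (4/1) × 0.6393 = 2.557 mol
mass = 2.557 × 281.96 = 721.0 g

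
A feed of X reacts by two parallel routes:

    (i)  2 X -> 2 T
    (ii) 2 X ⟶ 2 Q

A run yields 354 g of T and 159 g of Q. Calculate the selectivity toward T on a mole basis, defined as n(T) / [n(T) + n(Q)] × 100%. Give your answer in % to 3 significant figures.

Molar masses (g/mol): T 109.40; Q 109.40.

69.0 %

n(T) = 354 / 109.40 = 3.236 mol
n(Q) = 159 / 109.40 = 1.453 mol
selectivity = 3.236/(3.236+1.453) × 100 = 69.01 %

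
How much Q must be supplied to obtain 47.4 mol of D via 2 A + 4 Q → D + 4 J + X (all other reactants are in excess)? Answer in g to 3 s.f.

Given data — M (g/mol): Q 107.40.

n(D) = 47.40 mol
n(Q) = (4/1) × 47.40 = 189.6 mol
mass = 189.6 × 107.40 = 20360 g

20400 g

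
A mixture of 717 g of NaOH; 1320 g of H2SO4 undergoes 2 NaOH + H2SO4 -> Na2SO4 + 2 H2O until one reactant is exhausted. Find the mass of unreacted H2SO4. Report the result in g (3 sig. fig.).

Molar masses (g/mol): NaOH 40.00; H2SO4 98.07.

441 g

n(NaOH) = 717.0 / 40.00 = 17.93 mol
n(H2SO4) = 1320 / 98.07 = 13.46 mol
n/ν for NaOH = 17.93/2 = 8.965
n/ν for H2SO4 = 13.46/1 = 13.46
Smallest n/ν is NaOH → limiting reagent.
H2SO4 consumed = (1/2) × 17.93 = 8.965 mol
H2SO4 remaining = 13.46 − 8.965 = 4.495 mol
mass = 4.495 × 98.07 = 440.8 g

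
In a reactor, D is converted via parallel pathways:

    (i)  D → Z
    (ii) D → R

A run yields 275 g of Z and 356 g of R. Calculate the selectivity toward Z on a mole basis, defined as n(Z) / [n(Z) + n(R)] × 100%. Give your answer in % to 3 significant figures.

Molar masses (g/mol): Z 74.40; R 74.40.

43.6 %

n(Z) = 275 / 74.40 = 3.696 mol
n(R) = 356 / 74.40 = 4.785 mol
selectivity = 3.696/(3.696+4.785) × 100 = 43.58 %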